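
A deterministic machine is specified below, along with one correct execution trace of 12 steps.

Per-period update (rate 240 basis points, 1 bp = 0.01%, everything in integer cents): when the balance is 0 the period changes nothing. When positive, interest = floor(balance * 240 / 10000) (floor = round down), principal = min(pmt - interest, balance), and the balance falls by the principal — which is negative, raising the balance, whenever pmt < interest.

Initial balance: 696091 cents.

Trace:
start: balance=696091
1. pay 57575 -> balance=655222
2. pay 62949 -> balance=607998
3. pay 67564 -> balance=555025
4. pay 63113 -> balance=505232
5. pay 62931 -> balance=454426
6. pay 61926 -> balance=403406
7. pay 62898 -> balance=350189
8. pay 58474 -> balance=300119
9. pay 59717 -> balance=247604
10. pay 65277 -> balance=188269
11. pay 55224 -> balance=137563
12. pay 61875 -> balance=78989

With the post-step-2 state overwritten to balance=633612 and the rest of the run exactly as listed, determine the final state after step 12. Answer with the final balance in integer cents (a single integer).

111460

state after step 2 := balance=633612
3. pay 67564 -> balance=581254
4. pay 63113 -> balance=532091
5. pay 62931 -> balance=481930
6. pay 61926 -> balance=431570
7. pay 62898 -> balance=379029
8. pay 58474 -> balance=329651
9. pay 59717 -> balance=277845
10. pay 65277 -> balance=219236
11. pay 55224 -> balance=169273
12. pay 61875 -> balance=111460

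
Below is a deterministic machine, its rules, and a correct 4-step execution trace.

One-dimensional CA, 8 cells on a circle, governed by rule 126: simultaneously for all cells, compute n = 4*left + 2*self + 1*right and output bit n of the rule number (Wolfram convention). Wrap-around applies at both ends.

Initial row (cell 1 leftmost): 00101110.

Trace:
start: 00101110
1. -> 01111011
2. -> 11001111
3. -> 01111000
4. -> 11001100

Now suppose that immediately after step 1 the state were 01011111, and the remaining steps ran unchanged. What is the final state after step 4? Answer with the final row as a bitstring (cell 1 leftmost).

state after step 1 := 01011111
2. -> 11110001
3. -> 00011011
4. -> 10111111

10111111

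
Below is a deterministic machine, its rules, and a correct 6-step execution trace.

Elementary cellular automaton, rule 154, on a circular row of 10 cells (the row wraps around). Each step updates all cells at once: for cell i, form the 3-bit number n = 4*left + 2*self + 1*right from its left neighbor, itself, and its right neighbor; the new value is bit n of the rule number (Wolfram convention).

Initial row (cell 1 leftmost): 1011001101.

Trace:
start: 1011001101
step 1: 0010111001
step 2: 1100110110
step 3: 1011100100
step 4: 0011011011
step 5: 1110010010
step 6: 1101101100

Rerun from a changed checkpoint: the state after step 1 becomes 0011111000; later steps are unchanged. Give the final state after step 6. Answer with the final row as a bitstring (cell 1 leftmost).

state after step 1 := 0011111000
step 2: 0111110100
step 3: 1111100010
step 4: 1111010100
step 5: 1110000011
step 6: 1101000111

1101000111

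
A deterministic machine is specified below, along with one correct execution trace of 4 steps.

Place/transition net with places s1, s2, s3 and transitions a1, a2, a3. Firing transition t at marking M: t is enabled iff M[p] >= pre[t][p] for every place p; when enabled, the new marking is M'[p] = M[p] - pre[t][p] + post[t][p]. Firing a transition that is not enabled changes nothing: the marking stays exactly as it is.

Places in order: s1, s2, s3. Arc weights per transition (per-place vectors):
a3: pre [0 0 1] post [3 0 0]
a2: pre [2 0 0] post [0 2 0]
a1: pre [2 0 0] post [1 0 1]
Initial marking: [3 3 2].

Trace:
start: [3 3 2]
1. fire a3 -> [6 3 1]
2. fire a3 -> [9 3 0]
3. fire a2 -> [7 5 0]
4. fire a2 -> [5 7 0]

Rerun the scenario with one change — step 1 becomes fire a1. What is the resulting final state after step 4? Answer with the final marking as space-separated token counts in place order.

1 7 2

(re-executing from step 1 with the substitution; state before step 1: [3 3 2])
1. fire a1 -> [2 3 3]
2. fire a3 -> [5 3 2]
3. fire a2 -> [3 5 2]
4. fire a2 -> [1 7 2]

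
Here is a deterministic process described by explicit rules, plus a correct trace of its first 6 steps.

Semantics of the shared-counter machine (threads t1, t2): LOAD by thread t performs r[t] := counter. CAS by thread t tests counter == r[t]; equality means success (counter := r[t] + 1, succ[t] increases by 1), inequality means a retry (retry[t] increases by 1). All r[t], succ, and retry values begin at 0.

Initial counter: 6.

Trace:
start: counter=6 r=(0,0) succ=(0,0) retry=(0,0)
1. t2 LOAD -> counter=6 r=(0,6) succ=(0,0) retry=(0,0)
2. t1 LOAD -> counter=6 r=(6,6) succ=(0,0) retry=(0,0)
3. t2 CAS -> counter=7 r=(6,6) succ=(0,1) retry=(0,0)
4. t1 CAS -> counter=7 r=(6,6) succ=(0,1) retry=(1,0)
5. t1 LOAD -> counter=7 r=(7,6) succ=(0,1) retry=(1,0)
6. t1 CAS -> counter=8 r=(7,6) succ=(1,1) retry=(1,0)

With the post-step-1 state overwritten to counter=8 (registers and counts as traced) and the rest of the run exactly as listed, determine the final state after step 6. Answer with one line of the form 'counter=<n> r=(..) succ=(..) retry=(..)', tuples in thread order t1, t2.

state after step 1 := counter=8 r=(0,6) succ=(0,0) retry=(0,0)
2. t1 LOAD -> counter=8 r=(8,6) succ=(0,0) retry=(0,0)
3. t2 CAS -> counter=8 r=(8,6) succ=(0,0) retry=(0,1)
4. t1 CAS -> counter=9 r=(8,6) succ=(1,0) retry=(0,1)
5. t1 LOAD -> counter=9 r=(9,6) succ=(1,0) retry=(0,1)
6. t1 CAS -> counter=10 r=(9,6) succ=(2,0) retry=(0,1)

counter=10 r=(9,6) succ=(2,0) retry=(0,1)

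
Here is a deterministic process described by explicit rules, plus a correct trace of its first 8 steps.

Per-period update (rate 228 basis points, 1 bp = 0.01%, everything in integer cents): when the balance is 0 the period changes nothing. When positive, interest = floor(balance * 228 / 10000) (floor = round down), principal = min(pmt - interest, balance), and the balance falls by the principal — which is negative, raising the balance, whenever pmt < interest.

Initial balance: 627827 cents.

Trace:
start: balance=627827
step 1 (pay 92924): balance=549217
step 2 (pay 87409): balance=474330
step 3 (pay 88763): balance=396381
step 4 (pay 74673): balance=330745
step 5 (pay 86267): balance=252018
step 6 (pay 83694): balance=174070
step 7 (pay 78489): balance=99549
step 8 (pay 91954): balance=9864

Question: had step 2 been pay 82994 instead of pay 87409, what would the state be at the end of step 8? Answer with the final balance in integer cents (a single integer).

(re-executing from step 2 with the substitution; state before step 2: balance=549217)
step 2 (pay 82994): balance=478745
step 3 (pay 88763): balance=400897
step 4 (pay 74673): balance=335364
step 5 (pay 86267): balance=256743
step 6 (pay 83694): balance=178902
step 7 (pay 78489): balance=104491
step 8 (pay 91954): balance=14919

14919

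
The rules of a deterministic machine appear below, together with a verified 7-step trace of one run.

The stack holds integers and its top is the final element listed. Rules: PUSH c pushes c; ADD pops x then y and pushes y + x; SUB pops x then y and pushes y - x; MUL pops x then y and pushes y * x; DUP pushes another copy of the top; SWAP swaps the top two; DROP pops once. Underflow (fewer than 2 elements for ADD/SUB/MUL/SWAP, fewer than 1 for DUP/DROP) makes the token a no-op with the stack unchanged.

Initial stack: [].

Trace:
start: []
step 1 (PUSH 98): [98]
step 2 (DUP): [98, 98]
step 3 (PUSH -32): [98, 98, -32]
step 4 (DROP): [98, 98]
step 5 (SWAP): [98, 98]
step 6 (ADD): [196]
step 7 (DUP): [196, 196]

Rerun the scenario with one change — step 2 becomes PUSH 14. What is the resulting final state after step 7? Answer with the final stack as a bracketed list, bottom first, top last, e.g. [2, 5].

[112, 112]

(re-executing from step 2 with the substitution; state before step 2: [98])
step 2 (PUSH 14): [98, 14]
step 3 (PUSH -32): [98, 14, -32]
step 4 (DROP): [98, 14]
step 5 (SWAP): [14, 98]
step 6 (ADD): [112]
step 7 (DUP): [112, 112]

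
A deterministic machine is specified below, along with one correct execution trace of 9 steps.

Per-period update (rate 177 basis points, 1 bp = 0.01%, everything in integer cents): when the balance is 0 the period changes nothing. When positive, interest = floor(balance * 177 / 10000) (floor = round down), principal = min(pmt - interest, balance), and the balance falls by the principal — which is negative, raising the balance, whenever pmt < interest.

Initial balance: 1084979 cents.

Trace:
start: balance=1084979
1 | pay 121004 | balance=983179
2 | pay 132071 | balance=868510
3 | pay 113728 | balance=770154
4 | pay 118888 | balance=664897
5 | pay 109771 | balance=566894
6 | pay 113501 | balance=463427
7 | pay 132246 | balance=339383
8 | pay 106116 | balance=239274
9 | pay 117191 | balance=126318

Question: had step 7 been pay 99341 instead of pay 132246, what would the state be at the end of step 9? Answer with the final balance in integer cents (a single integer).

(re-executing from step 7 with the substitution; state before step 7: balance=463427)
7 | pay 99341 | balance=372288
8 | pay 106116 | balance=272761
9 | pay 117191 | balance=160397

160397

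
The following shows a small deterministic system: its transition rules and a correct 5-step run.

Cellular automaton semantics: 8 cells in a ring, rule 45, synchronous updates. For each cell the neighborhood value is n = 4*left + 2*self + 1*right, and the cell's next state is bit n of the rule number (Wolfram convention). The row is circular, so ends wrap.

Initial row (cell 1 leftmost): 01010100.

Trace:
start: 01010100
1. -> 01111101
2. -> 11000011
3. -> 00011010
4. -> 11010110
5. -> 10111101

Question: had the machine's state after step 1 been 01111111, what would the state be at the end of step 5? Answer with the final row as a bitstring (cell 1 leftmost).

state after step 1 := 01111111
2. -> 11000000
3. -> 10011110
4. -> 10010001
5. -> 00010101

00010101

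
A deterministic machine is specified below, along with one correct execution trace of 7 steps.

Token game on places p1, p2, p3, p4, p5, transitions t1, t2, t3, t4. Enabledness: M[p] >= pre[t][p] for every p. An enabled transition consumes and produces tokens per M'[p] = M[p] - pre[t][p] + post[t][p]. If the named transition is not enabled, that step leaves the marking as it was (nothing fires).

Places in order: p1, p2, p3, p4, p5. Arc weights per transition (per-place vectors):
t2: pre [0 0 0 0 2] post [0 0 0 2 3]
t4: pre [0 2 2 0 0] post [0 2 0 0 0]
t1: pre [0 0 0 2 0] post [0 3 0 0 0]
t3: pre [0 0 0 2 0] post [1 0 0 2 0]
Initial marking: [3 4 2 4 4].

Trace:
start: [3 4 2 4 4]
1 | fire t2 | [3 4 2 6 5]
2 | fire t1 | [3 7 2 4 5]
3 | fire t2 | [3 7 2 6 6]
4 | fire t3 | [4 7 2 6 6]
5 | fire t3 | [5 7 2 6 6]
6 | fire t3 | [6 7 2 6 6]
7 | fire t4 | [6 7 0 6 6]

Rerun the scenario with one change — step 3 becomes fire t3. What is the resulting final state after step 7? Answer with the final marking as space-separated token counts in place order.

(re-executing from step 3 with the substitution; state before step 3: [3 7 2 4 5])
3 | fire t3 | [4 7 2 4 5]
4 | fire t3 | [5 7 2 4 5]
5 | fire t3 | [6 7 2 4 5]
6 | fire t3 | [7 7 2 4 5]
7 | fire t4 | [7 7 0 4 5]

7 7 0 4 5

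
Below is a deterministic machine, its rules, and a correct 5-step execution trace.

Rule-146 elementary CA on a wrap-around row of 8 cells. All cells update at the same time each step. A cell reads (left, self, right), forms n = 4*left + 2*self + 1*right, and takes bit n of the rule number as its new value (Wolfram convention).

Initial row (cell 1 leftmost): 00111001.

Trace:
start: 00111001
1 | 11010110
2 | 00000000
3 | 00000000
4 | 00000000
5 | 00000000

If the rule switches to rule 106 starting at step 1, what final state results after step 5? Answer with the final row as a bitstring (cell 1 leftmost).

(re-executing steps 1..5 under rule 106; state before step 1: 00111001)
1 | 01101010
2 | 11110100
3 | 10011001
4 | 10111011
5 | 11101110

11101110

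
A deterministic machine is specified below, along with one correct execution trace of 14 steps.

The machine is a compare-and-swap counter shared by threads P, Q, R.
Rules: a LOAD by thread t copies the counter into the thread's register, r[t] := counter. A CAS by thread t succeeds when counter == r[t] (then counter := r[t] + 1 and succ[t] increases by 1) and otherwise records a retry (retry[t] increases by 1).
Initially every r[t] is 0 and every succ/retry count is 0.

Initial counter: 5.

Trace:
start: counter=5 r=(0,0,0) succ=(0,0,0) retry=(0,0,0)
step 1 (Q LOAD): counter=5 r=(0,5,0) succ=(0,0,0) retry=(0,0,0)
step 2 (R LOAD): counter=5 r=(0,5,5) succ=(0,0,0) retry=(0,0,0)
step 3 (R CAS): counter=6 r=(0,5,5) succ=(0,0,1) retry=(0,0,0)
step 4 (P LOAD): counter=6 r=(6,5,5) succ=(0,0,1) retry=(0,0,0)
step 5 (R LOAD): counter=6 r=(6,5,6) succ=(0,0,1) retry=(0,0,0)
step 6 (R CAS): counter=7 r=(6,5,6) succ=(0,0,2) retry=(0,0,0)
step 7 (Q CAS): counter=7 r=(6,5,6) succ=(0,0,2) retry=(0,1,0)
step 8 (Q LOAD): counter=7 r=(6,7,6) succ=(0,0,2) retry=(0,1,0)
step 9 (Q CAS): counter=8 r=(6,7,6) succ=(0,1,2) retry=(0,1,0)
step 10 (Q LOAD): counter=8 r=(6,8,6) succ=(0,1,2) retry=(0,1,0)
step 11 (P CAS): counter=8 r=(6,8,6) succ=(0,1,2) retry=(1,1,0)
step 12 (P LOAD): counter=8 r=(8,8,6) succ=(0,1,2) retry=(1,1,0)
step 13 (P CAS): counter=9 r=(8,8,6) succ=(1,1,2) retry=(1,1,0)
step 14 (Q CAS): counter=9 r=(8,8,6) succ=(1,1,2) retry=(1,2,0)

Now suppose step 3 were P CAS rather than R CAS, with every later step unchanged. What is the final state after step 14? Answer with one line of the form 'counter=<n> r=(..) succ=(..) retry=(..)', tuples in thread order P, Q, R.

counter=8 r=(7,7,5) succ=(1,1,1) retry=(2,2,0)

(re-executing from step 3 with the substitution; state before step 3: counter=5 r=(0,5,5) succ=(0,0,0) retry=(0,0,0))
step 3 (P CAS): counter=5 r=(0,5,5) succ=(0,0,0) retry=(1,0,0)
step 4 (P LOAD): counter=5 r=(5,5,5) succ=(0,0,0) retry=(1,0,0)
step 5 (R LOAD): counter=5 r=(5,5,5) succ=(0,0,0) retry=(1,0,0)
step 6 (R CAS): counter=6 r=(5,5,5) succ=(0,0,1) retry=(1,0,0)
step 7 (Q CAS): counter=6 r=(5,5,5) succ=(0,0,1) retry=(1,1,0)
step 8 (Q LOAD): counter=6 r=(5,6,5) succ=(0,0,1) retry=(1,1,0)
step 9 (Q CAS): counter=7 r=(5,6,5) succ=(0,1,1) retry=(1,1,0)
step 10 (Q LOAD): counter=7 r=(5,7,5) succ=(0,1,1) retry=(1,1,0)
step 11 (P CAS): counter=7 r=(5,7,5) succ=(0,1,1) retry=(2,1,0)
step 12 (P LOAD): counter=7 r=(7,7,5) succ=(0,1,1) retry=(2,1,0)
step 13 (P CAS): counter=8 r=(7,7,5) succ=(1,1,1) retry=(2,1,0)
step 14 (Q CAS): counter=8 r=(7,7,5) succ=(1,1,1) retry=(2,2,0)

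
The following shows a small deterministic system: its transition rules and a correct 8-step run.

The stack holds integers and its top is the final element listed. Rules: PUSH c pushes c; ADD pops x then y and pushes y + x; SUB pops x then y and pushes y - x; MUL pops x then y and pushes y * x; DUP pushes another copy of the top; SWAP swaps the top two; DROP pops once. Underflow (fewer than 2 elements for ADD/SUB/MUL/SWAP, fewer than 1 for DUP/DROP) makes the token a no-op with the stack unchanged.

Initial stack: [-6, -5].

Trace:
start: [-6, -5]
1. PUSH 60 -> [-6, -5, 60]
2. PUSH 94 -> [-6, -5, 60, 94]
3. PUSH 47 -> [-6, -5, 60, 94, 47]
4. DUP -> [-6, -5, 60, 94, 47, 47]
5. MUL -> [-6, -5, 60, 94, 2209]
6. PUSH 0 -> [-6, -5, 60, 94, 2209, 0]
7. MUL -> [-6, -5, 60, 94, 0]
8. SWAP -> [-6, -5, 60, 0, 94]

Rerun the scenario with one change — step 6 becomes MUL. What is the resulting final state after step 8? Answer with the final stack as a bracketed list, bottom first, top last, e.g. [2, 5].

[-6, 12458760, -5]

(re-executing from step 6 with the substitution; state before step 6: [-6, -5, 60, 94, 2209])
6. MUL -> [-6, -5, 60, 207646]
7. MUL -> [-6, -5, 12458760]
8. SWAP -> [-6, 12458760, -5]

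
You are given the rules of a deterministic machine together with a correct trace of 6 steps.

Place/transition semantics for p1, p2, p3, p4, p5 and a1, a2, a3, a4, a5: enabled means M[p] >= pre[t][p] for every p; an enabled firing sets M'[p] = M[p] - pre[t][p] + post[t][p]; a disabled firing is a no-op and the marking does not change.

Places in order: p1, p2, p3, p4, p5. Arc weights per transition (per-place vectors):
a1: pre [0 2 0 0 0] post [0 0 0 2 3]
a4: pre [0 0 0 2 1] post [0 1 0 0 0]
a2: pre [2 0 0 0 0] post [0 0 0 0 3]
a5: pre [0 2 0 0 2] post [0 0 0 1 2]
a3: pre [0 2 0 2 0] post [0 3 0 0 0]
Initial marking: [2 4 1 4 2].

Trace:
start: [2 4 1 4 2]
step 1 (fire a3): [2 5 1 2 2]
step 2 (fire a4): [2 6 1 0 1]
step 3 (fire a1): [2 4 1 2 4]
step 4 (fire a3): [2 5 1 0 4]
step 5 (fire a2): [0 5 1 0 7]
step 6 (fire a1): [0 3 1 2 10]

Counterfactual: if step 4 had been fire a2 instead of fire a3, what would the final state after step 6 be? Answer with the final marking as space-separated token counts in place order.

(re-executing from step 4 with the substitution; state before step 4: [2 4 1 2 4])
step 4 (fire a2): [0 4 1 2 7]
step 5 (fire a2): [0 4 1 2 7]
step 6 (fire a1): [0 2 1 4 10]

0 2 1 4 10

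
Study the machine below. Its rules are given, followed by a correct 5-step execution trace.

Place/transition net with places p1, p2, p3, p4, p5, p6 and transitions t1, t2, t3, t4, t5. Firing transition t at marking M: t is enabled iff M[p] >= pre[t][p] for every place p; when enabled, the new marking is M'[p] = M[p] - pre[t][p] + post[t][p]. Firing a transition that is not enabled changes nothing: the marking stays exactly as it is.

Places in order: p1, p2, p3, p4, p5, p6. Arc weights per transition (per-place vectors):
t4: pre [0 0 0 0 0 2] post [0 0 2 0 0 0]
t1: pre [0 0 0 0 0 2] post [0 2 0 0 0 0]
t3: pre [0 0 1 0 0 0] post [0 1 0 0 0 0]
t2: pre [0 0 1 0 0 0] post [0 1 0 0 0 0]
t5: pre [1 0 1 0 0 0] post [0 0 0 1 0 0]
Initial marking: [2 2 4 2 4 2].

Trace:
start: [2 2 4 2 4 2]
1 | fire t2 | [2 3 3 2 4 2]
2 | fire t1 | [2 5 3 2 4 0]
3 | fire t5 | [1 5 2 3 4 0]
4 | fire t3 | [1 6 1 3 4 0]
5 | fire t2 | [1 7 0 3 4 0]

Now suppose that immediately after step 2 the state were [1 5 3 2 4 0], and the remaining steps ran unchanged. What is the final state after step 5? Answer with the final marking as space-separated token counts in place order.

0 7 0 3 4 0

state after step 2 := [1 5 3 2 4 0]
3 | fire t5 | [0 5 2 3 4 0]
4 | fire t3 | [0 6 1 3 4 0]
5 | fire t2 | [0 7 0 3 4 0]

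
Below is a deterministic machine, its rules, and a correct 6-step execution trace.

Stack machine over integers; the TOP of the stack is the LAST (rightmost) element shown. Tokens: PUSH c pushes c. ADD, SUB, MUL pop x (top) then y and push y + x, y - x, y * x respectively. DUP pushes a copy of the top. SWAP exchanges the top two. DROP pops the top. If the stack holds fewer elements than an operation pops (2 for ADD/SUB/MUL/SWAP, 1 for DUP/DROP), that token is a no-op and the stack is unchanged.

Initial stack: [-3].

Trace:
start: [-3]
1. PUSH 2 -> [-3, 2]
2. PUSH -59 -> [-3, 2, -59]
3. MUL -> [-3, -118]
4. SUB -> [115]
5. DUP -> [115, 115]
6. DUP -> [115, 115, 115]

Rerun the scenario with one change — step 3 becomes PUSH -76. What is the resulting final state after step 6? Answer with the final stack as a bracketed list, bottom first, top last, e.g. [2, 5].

[-3, 2, 17, 17, 17]

(re-executing from step 3 with the substitution; state before step 3: [-3, 2, -59])
3. PUSH -76 -> [-3, 2, -59, -76]
4. SUB -> [-3, 2, 17]
5. DUP -> [-3, 2, 17, 17]
6. DUP -> [-3, 2, 17, 17, 17]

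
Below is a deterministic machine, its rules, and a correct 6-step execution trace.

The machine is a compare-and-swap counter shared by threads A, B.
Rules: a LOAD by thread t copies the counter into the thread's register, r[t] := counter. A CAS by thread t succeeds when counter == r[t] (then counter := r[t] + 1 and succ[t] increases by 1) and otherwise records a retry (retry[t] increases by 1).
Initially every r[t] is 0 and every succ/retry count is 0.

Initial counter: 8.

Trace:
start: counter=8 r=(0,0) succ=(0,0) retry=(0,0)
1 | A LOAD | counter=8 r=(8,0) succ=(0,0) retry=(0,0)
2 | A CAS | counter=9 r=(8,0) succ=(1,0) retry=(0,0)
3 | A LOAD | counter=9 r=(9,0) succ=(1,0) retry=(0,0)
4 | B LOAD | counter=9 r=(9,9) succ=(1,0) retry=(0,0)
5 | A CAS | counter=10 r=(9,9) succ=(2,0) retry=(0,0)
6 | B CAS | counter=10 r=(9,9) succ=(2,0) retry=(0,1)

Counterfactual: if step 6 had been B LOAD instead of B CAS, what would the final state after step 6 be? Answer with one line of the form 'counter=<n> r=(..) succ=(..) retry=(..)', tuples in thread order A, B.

counter=10 r=(9,10) succ=(2,0) retry=(0,0)

(re-executing from step 6 with the substitution; state before step 6: counter=10 r=(9,9) succ=(2,0) retry=(0,0))
6 | B LOAD | counter=10 r=(9,10) succ=(2,0) retry=(0,0)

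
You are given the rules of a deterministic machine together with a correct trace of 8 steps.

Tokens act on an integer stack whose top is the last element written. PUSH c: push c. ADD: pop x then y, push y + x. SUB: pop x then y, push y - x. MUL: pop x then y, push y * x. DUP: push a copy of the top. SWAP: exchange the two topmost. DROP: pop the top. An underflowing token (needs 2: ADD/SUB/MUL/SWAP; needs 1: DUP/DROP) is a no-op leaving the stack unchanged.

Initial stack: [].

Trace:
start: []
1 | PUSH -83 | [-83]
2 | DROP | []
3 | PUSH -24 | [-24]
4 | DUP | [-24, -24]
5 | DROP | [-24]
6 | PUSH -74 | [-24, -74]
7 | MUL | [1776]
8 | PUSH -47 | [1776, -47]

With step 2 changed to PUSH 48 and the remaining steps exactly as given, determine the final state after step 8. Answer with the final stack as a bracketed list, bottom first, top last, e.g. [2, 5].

[-83, 48, 1776, -47]

(re-executing from step 2 with the substitution; state before step 2: [-83])
2 | PUSH 48 | [-83, 48]
3 | PUSH -24 | [-83, 48, -24]
4 | DUP | [-83, 48, -24, -24]
5 | DROP | [-83, 48, -24]
6 | PUSH -74 | [-83, 48, -24, -74]
7 | MUL | [-83, 48, 1776]
8 | PUSH -47 | [-83, 48, 1776, -47]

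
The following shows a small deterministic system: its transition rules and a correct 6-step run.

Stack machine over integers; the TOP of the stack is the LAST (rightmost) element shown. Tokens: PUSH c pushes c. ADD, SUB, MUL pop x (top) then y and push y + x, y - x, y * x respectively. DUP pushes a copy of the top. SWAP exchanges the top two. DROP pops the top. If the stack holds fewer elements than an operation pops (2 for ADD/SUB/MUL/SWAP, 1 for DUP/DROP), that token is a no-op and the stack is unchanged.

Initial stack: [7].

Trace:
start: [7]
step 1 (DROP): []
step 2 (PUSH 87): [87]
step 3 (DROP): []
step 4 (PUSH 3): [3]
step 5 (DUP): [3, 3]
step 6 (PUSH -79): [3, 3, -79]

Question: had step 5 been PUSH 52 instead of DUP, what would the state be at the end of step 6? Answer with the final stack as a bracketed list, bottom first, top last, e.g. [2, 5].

(re-executing from step 5 with the substitution; state before step 5: [3])
step 5 (PUSH 52): [3, 52]
step 6 (PUSH -79): [3, 52, -79]

[3, 52, -79]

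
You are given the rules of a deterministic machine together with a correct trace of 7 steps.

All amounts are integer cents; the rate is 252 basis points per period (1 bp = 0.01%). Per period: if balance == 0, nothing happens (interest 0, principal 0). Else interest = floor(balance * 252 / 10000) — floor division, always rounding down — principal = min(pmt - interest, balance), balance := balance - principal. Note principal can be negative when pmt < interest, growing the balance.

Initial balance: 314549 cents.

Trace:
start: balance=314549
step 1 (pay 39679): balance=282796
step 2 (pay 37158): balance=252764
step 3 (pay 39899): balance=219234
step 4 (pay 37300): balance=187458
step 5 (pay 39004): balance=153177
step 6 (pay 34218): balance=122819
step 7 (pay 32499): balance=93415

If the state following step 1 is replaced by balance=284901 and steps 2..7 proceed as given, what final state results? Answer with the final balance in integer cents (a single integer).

state after step 1 := balance=284901
step 2 (pay 37158): balance=254922
step 3 (pay 39899): balance=221447
step 4 (pay 37300): balance=189727
step 5 (pay 39004): balance=155504
step 6 (pay 34218): balance=125204
step 7 (pay 32499): balance=95860

95860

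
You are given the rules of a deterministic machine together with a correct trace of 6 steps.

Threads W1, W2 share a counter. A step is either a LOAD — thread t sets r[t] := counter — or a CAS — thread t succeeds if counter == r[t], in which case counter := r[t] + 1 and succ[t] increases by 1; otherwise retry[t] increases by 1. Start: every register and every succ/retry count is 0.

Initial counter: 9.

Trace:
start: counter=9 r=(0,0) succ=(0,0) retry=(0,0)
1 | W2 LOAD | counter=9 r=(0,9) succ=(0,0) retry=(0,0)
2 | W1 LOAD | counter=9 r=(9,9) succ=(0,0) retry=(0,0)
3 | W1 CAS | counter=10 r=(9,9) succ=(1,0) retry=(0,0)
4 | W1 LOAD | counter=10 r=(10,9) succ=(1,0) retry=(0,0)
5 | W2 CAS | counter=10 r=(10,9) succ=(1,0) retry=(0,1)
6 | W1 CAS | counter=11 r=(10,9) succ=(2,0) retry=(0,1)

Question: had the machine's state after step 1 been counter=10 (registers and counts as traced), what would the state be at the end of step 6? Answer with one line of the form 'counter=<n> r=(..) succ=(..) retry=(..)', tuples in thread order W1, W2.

counter=12 r=(11,9) succ=(2,0) retry=(0,1)

state after step 1 := counter=10 r=(0,9) succ=(0,0) retry=(0,0)
2 | W1 LOAD | counter=10 r=(10,9) succ=(0,0) retry=(0,0)
3 | W1 CAS | counter=11 r=(10,9) succ=(1,0) retry=(0,0)
4 | W1 LOAD | counter=11 r=(11,9) succ=(1,0) retry=(0,0)
5 | W2 CAS | counter=11 r=(11,9) succ=(1,0) retry=(0,1)
6 | W1 CAS | counter=12 r=(11,9) succ=(2,0) retry=(0,1)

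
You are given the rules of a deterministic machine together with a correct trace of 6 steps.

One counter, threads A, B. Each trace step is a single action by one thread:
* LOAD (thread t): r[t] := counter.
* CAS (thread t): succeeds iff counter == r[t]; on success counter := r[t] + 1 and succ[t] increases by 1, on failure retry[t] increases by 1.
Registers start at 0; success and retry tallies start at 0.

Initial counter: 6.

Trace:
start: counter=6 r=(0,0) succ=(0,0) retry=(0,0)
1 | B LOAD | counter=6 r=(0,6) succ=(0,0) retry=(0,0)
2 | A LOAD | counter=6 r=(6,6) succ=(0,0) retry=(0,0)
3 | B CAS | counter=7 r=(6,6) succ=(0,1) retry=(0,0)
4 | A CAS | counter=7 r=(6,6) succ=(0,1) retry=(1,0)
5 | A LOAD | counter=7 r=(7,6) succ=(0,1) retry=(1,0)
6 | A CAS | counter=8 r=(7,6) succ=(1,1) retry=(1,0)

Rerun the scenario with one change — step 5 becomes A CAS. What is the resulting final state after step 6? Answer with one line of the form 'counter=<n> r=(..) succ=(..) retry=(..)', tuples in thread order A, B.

(re-executing from step 5 with the substitution; state before step 5: counter=7 r=(6,6) succ=(0,1) retry=(1,0))
5 | A CAS | counter=7 r=(6,6) succ=(0,1) retry=(2,0)
6 | A CAS | counter=7 r=(6,6) succ=(0,1) retry=(3,0)

counter=7 r=(6,6) succ=(0,1) retry=(3,0)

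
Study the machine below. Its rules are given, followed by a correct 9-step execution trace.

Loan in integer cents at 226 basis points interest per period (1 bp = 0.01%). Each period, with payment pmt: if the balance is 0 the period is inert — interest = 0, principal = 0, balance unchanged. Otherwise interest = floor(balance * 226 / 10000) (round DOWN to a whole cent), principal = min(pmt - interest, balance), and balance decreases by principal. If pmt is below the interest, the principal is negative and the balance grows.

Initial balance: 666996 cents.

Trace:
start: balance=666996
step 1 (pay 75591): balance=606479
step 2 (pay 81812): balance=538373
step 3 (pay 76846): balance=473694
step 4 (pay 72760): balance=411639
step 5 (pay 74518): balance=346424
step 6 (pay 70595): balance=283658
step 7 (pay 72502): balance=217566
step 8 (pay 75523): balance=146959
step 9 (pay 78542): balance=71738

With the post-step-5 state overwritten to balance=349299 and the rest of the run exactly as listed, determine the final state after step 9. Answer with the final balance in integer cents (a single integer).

state after step 5 := balance=349299
step 6 (pay 70595): balance=286598
step 7 (pay 72502): balance=220573
step 8 (pay 75523): balance=150034
step 9 (pay 78542): balance=74882

74882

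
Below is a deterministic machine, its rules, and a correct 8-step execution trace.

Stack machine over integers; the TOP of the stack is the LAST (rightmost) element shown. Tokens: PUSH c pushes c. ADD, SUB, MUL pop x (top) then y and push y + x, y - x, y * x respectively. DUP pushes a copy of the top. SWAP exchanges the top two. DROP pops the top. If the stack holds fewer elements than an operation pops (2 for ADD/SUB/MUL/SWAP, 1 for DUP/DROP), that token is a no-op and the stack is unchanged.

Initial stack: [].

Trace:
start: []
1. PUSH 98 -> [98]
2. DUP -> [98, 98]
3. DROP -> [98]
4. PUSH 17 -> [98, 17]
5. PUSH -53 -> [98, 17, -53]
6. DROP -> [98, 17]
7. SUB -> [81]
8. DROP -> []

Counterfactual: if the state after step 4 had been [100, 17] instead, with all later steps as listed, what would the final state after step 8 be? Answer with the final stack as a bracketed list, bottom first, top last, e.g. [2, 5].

state after step 4 := [100, 17]
5. PUSH -53 -> [100, 17, -53]
6. DROP -> [100, 17]
7. SUB -> [83]
8. DROP -> []

[]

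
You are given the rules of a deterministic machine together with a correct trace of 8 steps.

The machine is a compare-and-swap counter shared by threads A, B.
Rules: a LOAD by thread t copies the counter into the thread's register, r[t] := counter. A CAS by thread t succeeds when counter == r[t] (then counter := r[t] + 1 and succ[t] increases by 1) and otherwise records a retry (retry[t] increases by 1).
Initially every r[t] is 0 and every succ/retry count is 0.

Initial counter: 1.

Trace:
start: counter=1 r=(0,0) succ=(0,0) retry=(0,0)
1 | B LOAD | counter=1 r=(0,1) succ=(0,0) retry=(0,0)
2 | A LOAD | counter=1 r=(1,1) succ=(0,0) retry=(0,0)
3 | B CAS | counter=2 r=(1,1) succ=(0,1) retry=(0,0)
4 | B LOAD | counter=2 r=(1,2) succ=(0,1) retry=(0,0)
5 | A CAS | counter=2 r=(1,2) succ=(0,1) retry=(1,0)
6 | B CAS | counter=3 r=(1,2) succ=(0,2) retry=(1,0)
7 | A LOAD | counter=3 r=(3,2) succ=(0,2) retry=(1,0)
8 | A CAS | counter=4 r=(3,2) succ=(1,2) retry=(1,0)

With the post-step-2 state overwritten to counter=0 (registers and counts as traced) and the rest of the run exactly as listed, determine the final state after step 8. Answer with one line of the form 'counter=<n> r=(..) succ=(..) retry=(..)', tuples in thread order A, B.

counter=2 r=(1,0) succ=(1,1) retry=(1,1)

state after step 2 := counter=0 r=(1,1) succ=(0,0) retry=(0,0)
3 | B CAS | counter=0 r=(1,1) succ=(0,0) retry=(0,1)
4 | B LOAD | counter=0 r=(1,0) succ=(0,0) retry=(0,1)
5 | A CAS | counter=0 r=(1,0) succ=(0,0) retry=(1,1)
6 | B CAS | counter=1 r=(1,0) succ=(0,1) retry=(1,1)
7 | A LOAD | counter=1 r=(1,0) succ=(0,1) retry=(1,1)
8 | A CAS | counter=2 r=(1,0) succ=(1,1) retry=(1,1)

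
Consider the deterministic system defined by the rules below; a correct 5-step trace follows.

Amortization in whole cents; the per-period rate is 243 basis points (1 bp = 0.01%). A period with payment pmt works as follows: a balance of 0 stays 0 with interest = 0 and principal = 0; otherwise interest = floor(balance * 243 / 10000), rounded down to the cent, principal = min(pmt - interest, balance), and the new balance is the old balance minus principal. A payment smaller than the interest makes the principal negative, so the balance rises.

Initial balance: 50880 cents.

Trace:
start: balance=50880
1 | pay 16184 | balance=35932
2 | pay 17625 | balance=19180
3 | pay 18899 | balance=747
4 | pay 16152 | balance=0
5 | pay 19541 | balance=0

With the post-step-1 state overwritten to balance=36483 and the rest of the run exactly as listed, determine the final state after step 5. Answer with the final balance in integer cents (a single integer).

0

state after step 1 := balance=36483
2 | pay 17625 | balance=19744
3 | pay 18899 | balance=1324
4 | pay 16152 | balance=0
5 | pay 19541 | balance=0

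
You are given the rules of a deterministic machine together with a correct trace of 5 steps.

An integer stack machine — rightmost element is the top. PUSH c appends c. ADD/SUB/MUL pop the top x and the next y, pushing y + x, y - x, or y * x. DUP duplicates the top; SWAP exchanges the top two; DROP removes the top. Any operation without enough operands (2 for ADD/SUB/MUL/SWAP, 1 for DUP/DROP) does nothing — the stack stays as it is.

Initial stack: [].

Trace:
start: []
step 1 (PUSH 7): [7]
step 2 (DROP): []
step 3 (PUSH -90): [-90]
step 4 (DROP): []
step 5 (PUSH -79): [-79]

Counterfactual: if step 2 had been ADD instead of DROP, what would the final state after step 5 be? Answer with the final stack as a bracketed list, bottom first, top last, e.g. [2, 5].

(re-executing from step 2 with the substitution; state before step 2: [7])
step 2 (ADD): [7]
step 3 (PUSH -90): [7, -90]
step 4 (DROP): [7]
step 5 (PUSH -79): [7, -79]

[7, -79]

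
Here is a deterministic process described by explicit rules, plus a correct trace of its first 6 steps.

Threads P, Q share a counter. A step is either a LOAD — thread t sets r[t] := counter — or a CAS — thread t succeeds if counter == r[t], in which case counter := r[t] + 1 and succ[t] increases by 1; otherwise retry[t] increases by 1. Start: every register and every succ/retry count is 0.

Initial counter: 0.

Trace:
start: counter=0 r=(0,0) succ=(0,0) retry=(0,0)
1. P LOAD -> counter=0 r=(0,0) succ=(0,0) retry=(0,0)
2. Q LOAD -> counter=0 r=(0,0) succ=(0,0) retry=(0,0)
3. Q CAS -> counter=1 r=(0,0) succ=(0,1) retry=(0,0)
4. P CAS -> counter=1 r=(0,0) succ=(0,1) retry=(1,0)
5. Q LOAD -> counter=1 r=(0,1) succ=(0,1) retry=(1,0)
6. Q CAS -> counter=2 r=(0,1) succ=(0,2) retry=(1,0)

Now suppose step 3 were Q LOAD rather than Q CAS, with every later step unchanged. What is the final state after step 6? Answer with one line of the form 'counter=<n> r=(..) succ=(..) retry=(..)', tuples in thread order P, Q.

(re-executing from step 3 with the substitution; state before step 3: counter=0 r=(0,0) succ=(0,0) retry=(0,0))
3. Q LOAD -> counter=0 r=(0,0) succ=(0,0) retry=(0,0)
4. P CAS -> counter=1 r=(0,0) succ=(1,0) retry=(0,0)
5. Q LOAD -> counter=1 r=(0,1) succ=(1,0) retry=(0,0)
6. Q CAS -> counter=2 r=(0,1) succ=(1,1) retry=(0,0)

counter=2 r=(0,1) succ=(1,1) retry=(0,0)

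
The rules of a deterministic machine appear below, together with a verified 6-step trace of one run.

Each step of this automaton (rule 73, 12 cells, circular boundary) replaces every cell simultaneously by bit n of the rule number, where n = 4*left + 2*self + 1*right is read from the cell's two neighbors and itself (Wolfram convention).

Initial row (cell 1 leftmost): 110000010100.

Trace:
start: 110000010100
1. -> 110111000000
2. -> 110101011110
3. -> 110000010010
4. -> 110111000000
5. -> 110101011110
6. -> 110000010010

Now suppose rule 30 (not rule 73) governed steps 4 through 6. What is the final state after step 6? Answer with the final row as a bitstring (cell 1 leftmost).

101001010001

(re-executing steps 4..6 under rule 30; state before step 4: 110000010010)
4. -> 101000111110
5. -> 101101100000
6. -> 101001010001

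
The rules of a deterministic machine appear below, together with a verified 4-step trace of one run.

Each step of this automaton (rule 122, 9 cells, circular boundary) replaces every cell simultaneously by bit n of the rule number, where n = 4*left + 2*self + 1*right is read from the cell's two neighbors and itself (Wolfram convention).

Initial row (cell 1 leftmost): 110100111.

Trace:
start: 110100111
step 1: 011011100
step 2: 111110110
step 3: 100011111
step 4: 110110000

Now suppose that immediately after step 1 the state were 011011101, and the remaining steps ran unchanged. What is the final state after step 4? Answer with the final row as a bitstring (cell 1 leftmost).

state after step 1 := 011011101
step 2: 111110110
step 3: 100011111
step 4: 110110000

110110000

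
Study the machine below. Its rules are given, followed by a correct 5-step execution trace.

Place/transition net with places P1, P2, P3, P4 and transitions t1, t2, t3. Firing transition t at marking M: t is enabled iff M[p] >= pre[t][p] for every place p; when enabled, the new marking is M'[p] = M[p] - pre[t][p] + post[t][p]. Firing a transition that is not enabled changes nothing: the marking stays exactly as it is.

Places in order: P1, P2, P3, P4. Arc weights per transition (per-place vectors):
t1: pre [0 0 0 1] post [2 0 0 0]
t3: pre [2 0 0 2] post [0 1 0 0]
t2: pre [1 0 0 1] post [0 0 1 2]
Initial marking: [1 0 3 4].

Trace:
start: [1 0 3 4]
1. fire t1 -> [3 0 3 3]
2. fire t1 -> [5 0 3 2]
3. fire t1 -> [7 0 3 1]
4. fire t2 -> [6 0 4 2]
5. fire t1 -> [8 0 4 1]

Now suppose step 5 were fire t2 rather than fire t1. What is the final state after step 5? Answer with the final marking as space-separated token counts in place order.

5 0 5 3

(re-executing from step 5 with the substitution; state before step 5: [6 0 4 2])
5. fire t2 -> [5 0 5 3]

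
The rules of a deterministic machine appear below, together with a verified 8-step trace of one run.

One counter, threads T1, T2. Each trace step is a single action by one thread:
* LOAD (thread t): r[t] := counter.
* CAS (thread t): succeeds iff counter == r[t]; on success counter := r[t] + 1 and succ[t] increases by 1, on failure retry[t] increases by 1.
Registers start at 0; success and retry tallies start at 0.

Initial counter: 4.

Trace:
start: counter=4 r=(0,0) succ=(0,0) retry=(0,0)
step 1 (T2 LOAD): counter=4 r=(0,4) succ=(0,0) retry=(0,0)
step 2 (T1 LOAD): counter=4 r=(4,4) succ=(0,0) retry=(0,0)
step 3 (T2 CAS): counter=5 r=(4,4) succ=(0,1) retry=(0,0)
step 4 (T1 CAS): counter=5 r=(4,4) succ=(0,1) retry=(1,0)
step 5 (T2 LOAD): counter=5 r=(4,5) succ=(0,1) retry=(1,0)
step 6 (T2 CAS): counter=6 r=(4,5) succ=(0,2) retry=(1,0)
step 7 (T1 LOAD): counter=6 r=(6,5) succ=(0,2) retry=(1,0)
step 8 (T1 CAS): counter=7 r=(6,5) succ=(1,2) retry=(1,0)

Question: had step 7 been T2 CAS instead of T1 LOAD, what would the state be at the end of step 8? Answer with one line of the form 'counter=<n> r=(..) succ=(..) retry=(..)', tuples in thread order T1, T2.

(re-executing from step 7 with the substitution; state before step 7: counter=6 r=(4,5) succ=(0,2) retry=(1,0))
step 7 (T2 CAS): counter=6 r=(4,5) succ=(0,2) retry=(1,1)
step 8 (T1 CAS): counter=6 r=(4,5) succ=(0,2) retry=(2,1)

counter=6 r=(4,5) succ=(0,2) retry=(2,1)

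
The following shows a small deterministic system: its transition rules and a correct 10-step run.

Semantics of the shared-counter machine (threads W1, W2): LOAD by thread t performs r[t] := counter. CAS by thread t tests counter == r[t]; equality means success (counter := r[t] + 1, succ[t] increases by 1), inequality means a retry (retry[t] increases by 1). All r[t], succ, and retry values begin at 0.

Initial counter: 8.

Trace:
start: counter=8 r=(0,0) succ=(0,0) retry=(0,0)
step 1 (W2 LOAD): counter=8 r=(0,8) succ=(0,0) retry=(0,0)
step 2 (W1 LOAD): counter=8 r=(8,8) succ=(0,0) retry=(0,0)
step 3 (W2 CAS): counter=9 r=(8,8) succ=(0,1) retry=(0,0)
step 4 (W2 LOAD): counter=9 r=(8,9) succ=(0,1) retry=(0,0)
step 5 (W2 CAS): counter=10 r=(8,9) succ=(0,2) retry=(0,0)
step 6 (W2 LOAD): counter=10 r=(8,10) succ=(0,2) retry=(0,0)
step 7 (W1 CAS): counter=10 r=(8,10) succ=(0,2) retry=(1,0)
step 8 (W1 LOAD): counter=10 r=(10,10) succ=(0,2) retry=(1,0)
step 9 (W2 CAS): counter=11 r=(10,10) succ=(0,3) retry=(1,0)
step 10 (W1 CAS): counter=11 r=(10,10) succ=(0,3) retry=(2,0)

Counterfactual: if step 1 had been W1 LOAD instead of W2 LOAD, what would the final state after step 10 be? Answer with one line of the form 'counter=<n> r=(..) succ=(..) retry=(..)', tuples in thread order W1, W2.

(re-executing from step 1 with the substitution; state before step 1: counter=8 r=(0,0) succ=(0,0) retry=(0,0))
step 1 (W1 LOAD): counter=8 r=(8,0) succ=(0,0) retry=(0,0)
step 2 (W1 LOAD): counter=8 r=(8,0) succ=(0,0) retry=(0,0)
step 3 (W2 CAS): counter=8 r=(8,0) succ=(0,0) retry=(0,1)
step 4 (W2 LOAD): counter=8 r=(8,8) succ=(0,0) retry=(0,1)
step 5 (W2 CAS): counter=9 r=(8,8) succ=(0,1) retry=(0,1)
step 6 (W2 LOAD): counter=9 r=(8,9) succ=(0,1) retry=(0,1)
step 7 (W1 CAS): counter=9 r=(8,9) succ=(0,1) retry=(1,1)
step 8 (W1 LOAD): counter=9 r=(9,9) succ=(0,1) retry=(1,1)
step 9 (W2 CAS): counter=10 r=(9,9) succ=(0,2) retry=(1,1)
step 10 (W1 CAS): counter=10 r=(9,9) succ=(0,2) retry=(2,1)

counter=10 r=(9,9) succ=(0,2) retry=(2,1)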